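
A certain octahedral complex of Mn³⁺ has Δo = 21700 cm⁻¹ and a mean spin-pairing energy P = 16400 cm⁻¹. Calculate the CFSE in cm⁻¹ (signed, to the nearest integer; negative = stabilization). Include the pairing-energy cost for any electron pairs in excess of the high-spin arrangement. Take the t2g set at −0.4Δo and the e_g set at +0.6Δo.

Mn³⁺: group 7, so d-count = 7 − 3 = 4.
Δo > P, so pairing is preferred: the ground state is low-spin.
Configuration: t2g^4 e_g^0.
Orbital CFSE = -1.6Δo = -1.6 × 21700 = -34720 cm⁻¹.
Excess pairs vs high-spin: 1 − 0 = 1; pairing cost = +16400 cm⁻¹.
Net CFSE = -34720 + 16400 = -18320 cm⁻¹.

-18320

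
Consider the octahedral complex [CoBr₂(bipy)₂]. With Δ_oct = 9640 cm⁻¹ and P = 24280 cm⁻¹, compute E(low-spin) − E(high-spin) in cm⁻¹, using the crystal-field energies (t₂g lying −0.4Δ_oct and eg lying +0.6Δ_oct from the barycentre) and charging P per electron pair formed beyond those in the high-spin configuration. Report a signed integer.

Ligand charges: 2×(-1) from Br⁻ and 2×(+0) from bipy sum to -2; with overall charge +0, Co is +2.
Co is in group 9, so Co²⁺ is d⁷ (9 − 2 = 7).
High-spin: t₂g⁵ eg², CFSE = -0.8Δ_oct = -7712 cm⁻¹.
Low-spin: t₂g⁶ eg¹, orbital CFSE = -1.8Δ_oct = -17352 cm⁻¹; plus 1 excess pair × P = +24280 cm⁻¹; total 6928 cm⁻¹.
Thus E(LS) − E(HS) = 14640 cm⁻¹.

14640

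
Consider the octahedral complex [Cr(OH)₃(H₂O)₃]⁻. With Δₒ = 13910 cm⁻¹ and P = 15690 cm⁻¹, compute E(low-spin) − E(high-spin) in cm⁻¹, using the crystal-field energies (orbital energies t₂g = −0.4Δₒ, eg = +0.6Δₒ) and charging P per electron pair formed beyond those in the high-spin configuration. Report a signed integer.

1780

Ligand charges: 3×(-1) from OH⁻ and 3×(+0) from H₂O sum to -3; with overall charge -1, Cr is +2.
Cr²⁺: group 6, so d-count = 6 − 2 = 4.
High-spin: t₂g³ eg¹, CFSE = -0.6Δₒ = -8346 cm⁻¹.
Low-spin t₂g⁴ eg⁰ gives -1.6Δₒ = -22256 cm⁻¹, but forming 1 extra pair costs 1P = 15690 cm⁻¹, so E(LS) = -22256 + 15690 = -6566 cm⁻¹.
E(LS) − E(HS) = -6566 − (-8346) = 1780 cm⁻¹.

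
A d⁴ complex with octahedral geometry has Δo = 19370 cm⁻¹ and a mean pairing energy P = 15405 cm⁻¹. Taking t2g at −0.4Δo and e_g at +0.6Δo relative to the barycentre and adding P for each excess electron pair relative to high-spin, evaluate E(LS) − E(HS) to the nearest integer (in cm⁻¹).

High-spin d⁴ fills as t2g^3 e_g^1 with CFSE 3(−0.4) + 1(+0.6) = -0.6Δo = -11622 cm⁻¹.
For low-spin the configuration is t2g^4 e_g^0: orbital energy -1.6 × 19370 = -30992 cm⁻¹, and 1 additional pair relative to high-spin adds 15405 cm⁻¹, giving -15587 cm⁻¹.
E(LS) − E(HS) = -15587 − (-11622) = -3965 cm⁻¹.

-3965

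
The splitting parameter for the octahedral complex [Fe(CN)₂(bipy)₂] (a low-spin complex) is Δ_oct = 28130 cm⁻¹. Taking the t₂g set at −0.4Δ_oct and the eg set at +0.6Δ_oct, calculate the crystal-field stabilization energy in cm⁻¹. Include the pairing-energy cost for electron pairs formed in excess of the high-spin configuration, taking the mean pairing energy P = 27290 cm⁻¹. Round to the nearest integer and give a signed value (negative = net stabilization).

-12932

Ligand charges: 2×(-1) from CN⁻ and 2×(+0) from bipy sum to -2; with overall charge +0, Fe is +2.
Fe sits in group 8; removing 2 electrons leaves Fe²⁺ with 8 − 2 = 6 d electrons.
Electron filling gives t₂g⁶ eg⁰.
The orbital stabilization is -2.4Δ_oct = -2.4 × 28130 = -67512 cm⁻¹.
Relative to high-spin t₂g⁴ eg² (1 paired), the low-spin configuration has 2 additional pairs, contributing +2 × 27290 = +54580 cm⁻¹.
Overall CFSE = -67512 + 54580 = -12932 cm⁻¹.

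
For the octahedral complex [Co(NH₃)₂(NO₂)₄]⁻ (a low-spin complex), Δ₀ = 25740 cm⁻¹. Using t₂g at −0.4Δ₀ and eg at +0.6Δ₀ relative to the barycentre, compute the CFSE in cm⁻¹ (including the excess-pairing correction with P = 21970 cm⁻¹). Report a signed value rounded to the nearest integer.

-17836

Ligand charges: 2×(+0) from NH₃ and 4×(-1) from NO₂⁻ sum to -4; with overall charge -1, Co is +3.
Co is in group 9, so Co³⁺ is d⁶ (9 − 3 = 6).
Configuration: t₂g⁶ eg⁰.
The orbital stabilization is -2.4Δ₀ = -2.4 × 25740 = -61776 cm⁻¹.
Relative to high-spin t₂g⁴ eg² (1 paired), the low-spin configuration has 2 additional pairs, contributing +2 × 21970 = +43940 cm⁻¹.
Net CFSE = -61776 + 43940 = -17836 cm⁻¹.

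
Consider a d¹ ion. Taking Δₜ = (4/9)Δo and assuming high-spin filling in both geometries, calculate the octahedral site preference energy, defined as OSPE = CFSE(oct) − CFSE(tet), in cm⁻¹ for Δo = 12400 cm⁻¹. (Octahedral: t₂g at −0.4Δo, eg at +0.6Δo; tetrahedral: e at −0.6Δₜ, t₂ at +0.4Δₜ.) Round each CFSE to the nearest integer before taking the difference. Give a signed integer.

Octahedral (high-spin): t₂g¹ eg⁰, CFSE = 1(−0.4) + 0(+0.6) = -0.4Δo = -0.4 × 12400 = -4960 cm⁻¹.
Tetrahedral: e¹ t₂⁰, CFSE = 1(−0.6) + 0(+0.4) = -0.6Δₜ = -0.6 × (4/9) × 12400 = -3307 cm⁻¹.
OSPE = CFSE(oct) − CFSE(tet) = -4960 − (-3307) = -1653 cm⁻¹.

-1653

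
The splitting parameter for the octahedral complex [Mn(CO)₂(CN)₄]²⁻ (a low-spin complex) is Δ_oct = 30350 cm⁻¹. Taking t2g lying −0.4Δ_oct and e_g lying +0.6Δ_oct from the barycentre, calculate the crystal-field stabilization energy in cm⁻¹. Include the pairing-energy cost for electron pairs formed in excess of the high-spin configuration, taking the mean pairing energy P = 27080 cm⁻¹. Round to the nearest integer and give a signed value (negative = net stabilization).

-6540

Ligand charges: 2×(+0) from CO and 4×(-1) from CN⁻ sum to -4; with overall charge -2, Mn is +2.
Mn sits in group 7; removing 2 electrons leaves Mn²⁺ with 7 − 2 = 5 d electrons.
Electron filling gives t2g^5 e_g^0.
The orbital stabilization is -2.0Δ_oct = -2.0 × 30350 = -60700 cm⁻¹.
Relative to high-spin t2g^3 e_g^2 (0 paired), the low-spin configuration has 2 additional pairs, contributing +2 × 27080 = +54160 cm⁻¹.
Overall CFSE = -60700 + 54160 = -6540 cm⁻¹.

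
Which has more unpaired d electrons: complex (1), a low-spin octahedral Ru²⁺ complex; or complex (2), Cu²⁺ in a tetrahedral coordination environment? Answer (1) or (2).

(1): Group 8 minus oxidation state +2 gives a d⁶ configuration for Ru²⁺; t2g^6 e_g^0 → 0 unpaired.
(2): Cu is in group 11, so Cu²⁺ is d⁹ (11 − 2 = 9); With tetrahedral geometry the complex is necessarily high-spin; e⁴ t₂⁵ → 1 unpaired.
So (2) has more unpaired electrons.

(2)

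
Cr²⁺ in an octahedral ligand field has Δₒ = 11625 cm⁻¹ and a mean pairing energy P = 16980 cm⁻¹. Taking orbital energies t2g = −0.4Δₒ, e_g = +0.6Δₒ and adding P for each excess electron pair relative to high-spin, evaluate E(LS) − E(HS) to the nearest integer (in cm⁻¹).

5355

Cr sits in group 6; removing 2 electrons leaves Cr²⁺ with 6 − 2 = 4 d electrons.
High-spin d⁴ fills as t2g^3 e_g^1 with CFSE 3(−0.4) + 1(+0.6) = -0.6Δₒ = -6975 cm⁻¹.
Low-spin t2g^4 e_g^0 gives -1.6Δₒ = -18600 cm⁻¹, but forming 1 extra pair costs 1P = 16980 cm⁻¹, so E(LS) = -18600 + 16980 = -1620 cm⁻¹.
The difference is -1620 − (-6975) = 5355 cm⁻¹, so high-spin lies lower.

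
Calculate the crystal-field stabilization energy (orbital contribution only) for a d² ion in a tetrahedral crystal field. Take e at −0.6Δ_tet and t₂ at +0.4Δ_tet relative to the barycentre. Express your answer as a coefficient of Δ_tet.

-1.2 Δ_tet

With tetrahedral geometry the complex is necessarily high-spin.
Configuration: e² t₂⁰.
CFSE = 2(-0.6Δ_tet) + 0(0.4Δ_tet) = -1.2Δ_tet + 0.0Δ_tet = -1.2Δ_tet.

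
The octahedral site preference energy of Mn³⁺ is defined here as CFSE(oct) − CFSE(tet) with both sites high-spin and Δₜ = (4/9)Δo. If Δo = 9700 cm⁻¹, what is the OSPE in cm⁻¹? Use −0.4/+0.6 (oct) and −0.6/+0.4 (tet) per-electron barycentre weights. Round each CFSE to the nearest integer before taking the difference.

-4096

Mn³⁺: group 7, so d-count = 7 − 3 = 4.
Octahedral high-spin t₂g³ eg¹: CFSE = -0.6 × 9700 = -5820 cm⁻¹.
In a tetrahedral site the filling is e² t₂²: CFSE(tet) = -0.4Δₜ = -0.4 × (4/9)(9700) = -1724 cm⁻¹.
Subtracting, OSPE = -5820 − (-1724) = -4096 cm⁻¹.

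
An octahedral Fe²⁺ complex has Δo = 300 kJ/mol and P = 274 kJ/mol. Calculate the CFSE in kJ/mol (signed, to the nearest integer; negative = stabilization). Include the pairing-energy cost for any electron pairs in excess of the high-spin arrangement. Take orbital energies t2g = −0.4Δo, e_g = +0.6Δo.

Fe²⁺: group 8, so d-count = 8 − 2 = 6.
Since Δo = 300 kJ/mol > P = 274 kJ/mol, the complex adopts the low-spin configuration.
That gives t2g^6 e_g^0.
Orbital CFSE = -2.4Δo = -2.4 × 300 = -720 kJ/mol.
Excess pairs vs high-spin: 3 − 1 = 2; pairing cost = +548 kJ/mol.
Net CFSE = -720 + 548 = -172 kJ/mol.

-172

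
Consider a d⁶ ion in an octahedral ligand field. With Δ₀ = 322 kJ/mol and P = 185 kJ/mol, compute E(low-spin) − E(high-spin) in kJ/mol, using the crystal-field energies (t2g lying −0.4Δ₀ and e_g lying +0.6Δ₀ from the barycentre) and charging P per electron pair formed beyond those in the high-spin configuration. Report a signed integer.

High-spin: t2g^4 e_g^2, CFSE = -0.4Δ₀ = -129 kJ/mol.
For low-spin the configuration is t2g^6 e_g^0: orbital energy -2.4 × 322 = -773 kJ/mol, and 2 additional pairs relative to high-spin add 370 kJ/mol, giving -403 kJ/mol.
Thus E(LS) − E(HS) = -274 kJ/mol.

-274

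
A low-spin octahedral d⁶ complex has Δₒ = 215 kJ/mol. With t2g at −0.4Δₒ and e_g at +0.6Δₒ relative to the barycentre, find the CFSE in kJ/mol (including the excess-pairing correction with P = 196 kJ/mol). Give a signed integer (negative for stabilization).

-124

Configuration: t2g^6 e_g^0.
The orbital stabilization is -2.4Δₒ = -2.4 × 215 = -516 kJ/mol.
High-spin d⁶ would be t2g^4 e_g^2 with 1 pair; low-spin has 3, so 2 excess pairs cost +2P = +392 kJ/mol.
Overall CFSE = -516 + 392 = -124 kJ/mol.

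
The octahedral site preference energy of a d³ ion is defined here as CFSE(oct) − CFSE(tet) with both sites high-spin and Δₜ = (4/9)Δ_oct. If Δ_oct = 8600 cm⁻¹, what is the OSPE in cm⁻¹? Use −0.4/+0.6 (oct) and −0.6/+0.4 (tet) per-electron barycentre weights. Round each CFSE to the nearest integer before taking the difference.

Octahedral high-spin t2g^3 e_g^0: CFSE = -1.2 × 8600 = -10320 cm⁻¹.
Tetrahedral e^2 t2^1 gives -0.8Δₜ = -0.8 × (4/9) × 8600 = -3058 cm⁻¹.
OSPE = -10320 − (-3058) = -7262 cm⁻¹.

-7262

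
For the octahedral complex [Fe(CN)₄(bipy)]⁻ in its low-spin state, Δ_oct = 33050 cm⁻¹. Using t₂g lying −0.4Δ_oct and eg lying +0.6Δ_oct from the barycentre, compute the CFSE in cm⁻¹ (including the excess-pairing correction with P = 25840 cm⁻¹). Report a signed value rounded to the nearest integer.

Ligand charges: 4×(-1) from CN⁻ and 1×(+0) from bipy sum to -4; with overall charge -1, Fe is +3.
Fe sits in group 8; removing 3 electrons leaves Fe³⁺ with 8 − 3 = 5 d electrons.
Electron filling gives t₂g⁵ eg⁰.
CFSE(orbital) = 5×(-0.4Δ_oct) + 0×(0.6Δ_oct) = -2.0Δ_oct; with Δ_oct = 33050 cm⁻¹ that is -66100 cm⁻¹.
Pairing penalty: 2 pairs vs 0 in the high-spin reference → 2 extra × P = 51680 cm⁻¹.
Combining: -66100 + 51680 = -14420 cm⁻¹.

-14420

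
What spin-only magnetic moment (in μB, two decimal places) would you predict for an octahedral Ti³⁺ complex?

1.73 μB

Ti sits in group 4; removing 3 electrons leaves Ti³⁺ with 4 − 3 = 1 d electrons.
Configuration: t₂g¹ eg⁰ → 1 unpaired electron.
μ(spin-only) = √[1(1+2)] = √3 ≈ 1.73 μB.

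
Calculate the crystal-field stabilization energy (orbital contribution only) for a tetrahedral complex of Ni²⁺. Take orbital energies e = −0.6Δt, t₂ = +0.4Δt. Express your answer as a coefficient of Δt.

Ni²⁺: group 10, so d-count = 10 − 2 = 8.
Tetrahedral fields are weak (Δₜ ≈ 4/9 Δₒ), so electrons fill high-spin.
Configuration: e⁴ t₂⁴.
CFSE = 4(-0.6Δt) + 4(0.4Δt) = -2.4Δt + 1.6Δt = -0.8Δt.

-0.8 Δt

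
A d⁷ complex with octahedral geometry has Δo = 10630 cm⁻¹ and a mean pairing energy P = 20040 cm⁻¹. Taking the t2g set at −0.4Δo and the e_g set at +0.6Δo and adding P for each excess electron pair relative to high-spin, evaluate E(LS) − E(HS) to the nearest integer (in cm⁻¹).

High-spin d⁷ fills as t2g^5 e_g^2 with CFSE 5(−0.4) + 2(+0.6) = -0.8Δo = -8504 cm⁻¹.
Low-spin: t2g^6 e_g^1, orbital CFSE = -1.8Δo = -19134 cm⁻¹; plus 1 excess pair × P = +20040 cm⁻¹; total 906 cm⁻¹.
The difference is 906 − (-8504) = 9410 cm⁻¹, so high-spin lies lower.

9410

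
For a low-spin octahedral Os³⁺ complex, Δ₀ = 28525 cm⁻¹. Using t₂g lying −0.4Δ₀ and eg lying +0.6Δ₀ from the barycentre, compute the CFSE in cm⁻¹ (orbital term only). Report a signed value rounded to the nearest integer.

Os³⁺: group 8, so d-count = 8 − 3 = 5.
Configuration: t₂g⁵ eg⁰.
Orbital CFSE = 5(-0.4) + 0(0.6) = -2.0Δ₀ = -2.0 × 28525 = -57050 cm⁻¹.

-57050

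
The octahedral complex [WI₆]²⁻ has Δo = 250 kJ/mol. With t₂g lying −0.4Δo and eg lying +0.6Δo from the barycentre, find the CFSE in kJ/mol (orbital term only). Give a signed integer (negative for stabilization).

Each I⁻ contributes -1; 6 × (-1) = -6. With overall charge -2, W is in the +4 oxidation state.
W sits in group 6; removing 4 electrons leaves W⁴⁺ with 6 − 4 = 2 d electrons.
For octahedral d² the high- and low-spin configurations coincide.
Configuration: t₂g² eg⁰.
CFSE(orbital) = 2×(-0.4Δo) + 0×(0.6Δo) = -0.8Δo; with Δo = 250 kJ/mol that is -200 kJ/mol.

-200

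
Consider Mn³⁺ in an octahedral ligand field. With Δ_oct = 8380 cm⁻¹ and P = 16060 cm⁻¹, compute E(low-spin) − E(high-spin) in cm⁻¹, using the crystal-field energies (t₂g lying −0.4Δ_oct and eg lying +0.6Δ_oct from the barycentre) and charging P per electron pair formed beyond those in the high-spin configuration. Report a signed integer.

7680

Mn is in group 7, so Mn³⁺ is d⁴ (7 − 3 = 4).
In the high-spin limit (t₂g³ eg¹) the orbital term is -0.6Δ_oct = -5028 cm⁻¹, with no excess pairing.
Low-spin: t₂g⁴ eg⁰, orbital CFSE = -1.6Δ_oct = -13408 cm⁻¹; plus 1 excess pair × P = +16060 cm⁻¹; total 2652 cm⁻¹.
Thus E(LS) − E(HS) = 7680 cm⁻¹.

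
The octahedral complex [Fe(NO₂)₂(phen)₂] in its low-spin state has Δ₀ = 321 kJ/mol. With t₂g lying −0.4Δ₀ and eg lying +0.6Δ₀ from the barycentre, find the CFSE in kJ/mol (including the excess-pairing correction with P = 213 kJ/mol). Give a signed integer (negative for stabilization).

-344

Ligand charges: 2×(-1) from NO₂⁻ and 2×(+0) from phen sum to -2; with overall charge +0, Fe is +2.
Group 8 minus oxidation state +2 gives a d⁶ configuration for Fe²⁺.
Configuration: t₂g⁶ eg⁰.
The orbital stabilization is -2.4Δ₀ = -2.4 × 321 = -770 kJ/mol.
Pairing penalty: 3 pairs vs 1 in the high-spin reference → 2 extra × P = 426 kJ/mol.
Overall CFSE = -770 + 426 = -344 kJ/mol.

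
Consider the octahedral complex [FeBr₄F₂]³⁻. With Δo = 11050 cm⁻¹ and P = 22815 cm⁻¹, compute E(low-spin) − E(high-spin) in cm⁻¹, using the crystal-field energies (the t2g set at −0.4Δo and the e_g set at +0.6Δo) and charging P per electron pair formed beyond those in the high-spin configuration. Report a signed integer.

Ligand charges: 4×(-1) from Br⁻ and 2×(-1) from F⁻ sum to -6; with overall charge -3, Fe is +3.
Group 8 minus oxidation state +3 gives a d⁵ configuration for Fe³⁺.
In the high-spin limit (t2g^3 e_g^2) the orbital term is 0.0Δo = 0 cm⁻¹, with no excess pairing.
Low-spin: t2g^5 e_g^0, orbital CFSE = -2.0Δo = -22100 cm⁻¹; plus 2 excess pairs × P = +45630 cm⁻¹; total 23530 cm⁻¹.
The difference is 23530 − (0) = 23530 cm⁻¹, so high-spin lies lower.

23530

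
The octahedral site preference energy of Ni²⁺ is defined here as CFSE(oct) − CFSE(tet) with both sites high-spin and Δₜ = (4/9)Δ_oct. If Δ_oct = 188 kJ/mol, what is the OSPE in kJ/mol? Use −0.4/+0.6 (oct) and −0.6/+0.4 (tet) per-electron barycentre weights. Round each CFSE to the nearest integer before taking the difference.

Ni is in group 10, so Ni²⁺ is d⁸ (10 − 2 = 8).
Octahedral high-spin t₂g⁶ eg²: CFSE = -1.2 × 188 = -226 kJ/mol.
In a tetrahedral site the filling is e⁴ t₂⁴: CFSE(tet) = -0.8Δₜ = -0.8 × (4/9)(188) = -67 kJ/mol.
OSPE = -226 − (-67) = -159 kJ/mol.

-159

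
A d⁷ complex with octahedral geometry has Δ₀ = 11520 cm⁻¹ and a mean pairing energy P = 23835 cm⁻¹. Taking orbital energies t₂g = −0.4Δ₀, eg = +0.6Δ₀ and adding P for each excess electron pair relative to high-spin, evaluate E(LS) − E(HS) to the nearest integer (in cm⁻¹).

12315

High-spin: t₂g⁵ eg², CFSE = -0.8Δ₀ = -9216 cm⁻¹.
Low-spin t₂g⁶ eg¹ gives -1.8Δ₀ = -20736 cm⁻¹, but forming 1 extra pair costs 1P = 23835 cm⁻¹, so E(LS) = -20736 + 23835 = 3099 cm⁻¹.
E(LS) − E(HS) = 3099 − (-9216) = 12315 cm⁻¹.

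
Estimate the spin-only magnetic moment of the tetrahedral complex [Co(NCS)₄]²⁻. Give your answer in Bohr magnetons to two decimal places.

3.87 Bohr magnetons

Each NCS⁻ contributes -1; 4 × (-1) = -4. With overall charge -2, Co is in the +2 oxidation state.
Co sits in group 9; removing 2 electrons leaves Co²⁺ with 9 − 2 = 7 d electrons.
With tetrahedral geometry the complex is necessarily high-spin.
Configuration: e⁴ t₂³ → 3 unpaired electrons.
μ(spin-only) = √[3(3+2)] = √15 ≈ 3.87 Bohr magnetons.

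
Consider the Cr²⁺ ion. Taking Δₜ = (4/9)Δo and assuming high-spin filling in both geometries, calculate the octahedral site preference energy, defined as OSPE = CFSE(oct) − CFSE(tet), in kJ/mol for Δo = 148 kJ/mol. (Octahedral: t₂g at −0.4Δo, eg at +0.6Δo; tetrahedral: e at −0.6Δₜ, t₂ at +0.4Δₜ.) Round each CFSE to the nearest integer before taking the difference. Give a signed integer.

Cr is in group 6, so Cr²⁺ is d⁴ (6 − 2 = 4).
Octahedral high-spin t2g^3 e_g^1: CFSE = -0.6 × 148 = -89 kJ/mol.
In a tetrahedral site the filling is e^2 t2^2: CFSE(tet) = -0.4Δₜ = -0.4 × (4/9)(148) = -26 kJ/mol.
Subtracting, OSPE = -89 − (-26) = -63 kJ/mol.

-63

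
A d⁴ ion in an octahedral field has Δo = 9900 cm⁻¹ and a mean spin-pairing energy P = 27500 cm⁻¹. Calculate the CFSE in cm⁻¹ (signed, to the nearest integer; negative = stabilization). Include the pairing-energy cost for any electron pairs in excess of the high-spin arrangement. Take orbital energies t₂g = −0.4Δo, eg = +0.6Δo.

With Δo < P the complex is high-spin.
Configuration: t₂g³ eg¹.
Orbital CFSE = -0.6Δo = -0.6 × 9900 = -5940 cm⁻¹.
High-spin has no excess pairs, so no pairing correction applies.

-5940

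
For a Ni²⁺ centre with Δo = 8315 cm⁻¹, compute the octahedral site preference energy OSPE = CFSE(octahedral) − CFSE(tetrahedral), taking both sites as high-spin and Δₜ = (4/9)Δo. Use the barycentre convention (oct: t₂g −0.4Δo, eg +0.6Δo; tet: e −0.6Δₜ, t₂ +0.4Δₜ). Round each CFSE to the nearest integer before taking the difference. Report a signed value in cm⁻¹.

Group 10 minus oxidation state +2 gives a d⁸ configuration for Ni²⁺.
In an octahedral site d⁸ (HS) is t₂g⁶ eg², giving CFSE(oct) = -1.2Δo = -9978 cm⁻¹.
Tetrahedral e⁴ t₂⁴ gives -0.8Δₜ = -0.8 × (4/9) × 8315 = -2956 cm⁻¹.
Subtracting, OSPE = -9978 − (-2956) = -7022 cm⁻¹.

-7022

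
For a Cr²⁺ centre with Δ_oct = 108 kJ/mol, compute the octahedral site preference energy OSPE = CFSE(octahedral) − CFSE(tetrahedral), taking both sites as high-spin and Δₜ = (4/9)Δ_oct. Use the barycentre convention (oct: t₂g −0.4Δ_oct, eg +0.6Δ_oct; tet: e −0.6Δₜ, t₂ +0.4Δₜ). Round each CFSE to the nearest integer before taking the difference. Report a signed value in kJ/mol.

Cr is in group 6, so Cr²⁺ is d⁴ (6 − 2 = 4).
Octahedral high-spin t₂g³ eg¹: CFSE = -0.6 × 108 = -65 kJ/mol.
Tetrahedral: e² t₂², CFSE = 2(−0.6) + 2(+0.4) = -0.4Δₜ = -0.4 × (4/9) × 108 = -19 kJ/mol.
OSPE = -65 − (-19) = -46 kJ/mol.

-46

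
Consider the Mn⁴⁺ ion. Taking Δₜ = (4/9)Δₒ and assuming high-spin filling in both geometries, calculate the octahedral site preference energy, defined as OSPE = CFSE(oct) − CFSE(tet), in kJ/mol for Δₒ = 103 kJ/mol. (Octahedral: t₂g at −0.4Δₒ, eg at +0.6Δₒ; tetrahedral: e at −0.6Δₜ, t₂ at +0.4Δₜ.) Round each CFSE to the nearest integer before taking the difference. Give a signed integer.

Mn⁴⁺: group 7, so d-count = 7 − 4 = 3.
Octahedral (high-spin): t2g^3 e_g^0, CFSE = 3(−0.4) + 0(+0.6) = -1.2Δₒ = -1.2 × 103 = -124 kJ/mol.
In a tetrahedral site the filling is e^2 t2^1: CFSE(tet) = -0.8Δₜ = -0.8 × (4/9)(103) = -37 kJ/mol.
OSPE = -124 − (-37) = -87 kJ/mol.

-87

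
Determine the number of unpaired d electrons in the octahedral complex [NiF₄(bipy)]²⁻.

Ligand charges: 4×(-1) from F⁻ and 1×(+0) from bipy sum to -4; with overall charge -2, Ni is +2.
Group 10 minus oxidation state +2 gives a d⁸ configuration for Ni²⁺.
Configuration: t₂g⁶ eg², giving 2 unpaired electrons.

2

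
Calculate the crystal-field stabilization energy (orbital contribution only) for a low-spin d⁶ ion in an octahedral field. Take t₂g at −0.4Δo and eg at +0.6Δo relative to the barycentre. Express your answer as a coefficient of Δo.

Configuration: t₂g⁶ eg⁰.
CFSE = 6(-0.4Δo) + 0(0.6Δo) = -2.4Δo + 0.0Δo = -2.4Δo.

-2.4 Δo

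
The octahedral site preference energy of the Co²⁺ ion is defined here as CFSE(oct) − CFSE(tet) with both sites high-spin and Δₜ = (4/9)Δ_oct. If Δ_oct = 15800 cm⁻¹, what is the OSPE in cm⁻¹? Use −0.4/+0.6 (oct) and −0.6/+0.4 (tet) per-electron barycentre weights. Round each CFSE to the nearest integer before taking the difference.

-4213

Group 9 minus oxidation state +2 gives a d⁷ configuration for Co²⁺.
Octahedral (high-spin): t₂g⁵ eg², CFSE = 5(−0.4) + 2(+0.6) = -0.8Δ_oct = -0.8 × 15800 = -12640 cm⁻¹.
In a tetrahedral site the filling is e⁴ t₂³: CFSE(tet) = -1.2Δₜ = -1.2 × (4/9)(15800) = -8427 cm⁻¹.
OSPE = CFSE(oct) − CFSE(tet) = -12640 − (-8427) = -4213 cm⁻¹.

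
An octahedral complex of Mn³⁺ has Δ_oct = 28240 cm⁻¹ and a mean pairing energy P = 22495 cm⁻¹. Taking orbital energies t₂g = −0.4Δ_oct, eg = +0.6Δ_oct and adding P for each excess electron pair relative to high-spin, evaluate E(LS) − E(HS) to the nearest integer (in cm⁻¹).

-5745

Mn³⁺: group 7, so d-count = 7 − 3 = 4.
High-spin d⁴ fills as t₂g³ eg¹ with CFSE 3(−0.4) + 1(+0.6) = -0.6Δ_oct = -16944 cm⁻¹.
Low-spin: t₂g⁴ eg⁰, orbital CFSE = -1.6Δ_oct = -45184 cm⁻¹; plus 1 excess pair × P = +22495 cm⁻¹; total -22689 cm⁻¹.
E(LS) − E(HS) = -22689 − (-16944) = -5745 cm⁻¹.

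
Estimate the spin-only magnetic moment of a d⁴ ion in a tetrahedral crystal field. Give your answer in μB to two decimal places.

Tetrahedral splitting is small, so the complex is high-spin.
Configuration: e² t₂² → 4 unpaired electrons.
μ(spin-only) = √[4(4+2)] = √24 ≈ 4.90 μB.

4.90 μB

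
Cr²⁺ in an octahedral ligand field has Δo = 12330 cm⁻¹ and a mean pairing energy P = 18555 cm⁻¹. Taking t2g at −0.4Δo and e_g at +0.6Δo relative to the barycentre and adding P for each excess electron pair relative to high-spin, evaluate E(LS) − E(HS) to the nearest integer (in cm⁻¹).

6225

Cr²⁺: group 6, so d-count = 6 − 2 = 4.
High-spin: t2g^3 e_g^1, CFSE = -0.6Δo = -7398 cm⁻¹.
For low-spin the configuration is t2g^4 e_g^0: orbital energy -1.6 × 12330 = -19728 cm⁻¹, and 1 additional pair relative to high-spin adds 18555 cm⁻¹, giving -1173 cm⁻¹.
E(LS) − E(HS) = -1173 − (-7398) = 6225 cm⁻¹.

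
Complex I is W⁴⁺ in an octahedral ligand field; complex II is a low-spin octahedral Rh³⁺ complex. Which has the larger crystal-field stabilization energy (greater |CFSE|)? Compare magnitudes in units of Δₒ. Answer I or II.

II

I: Group 6 minus oxidation state +4 gives a d² configuration for W⁴⁺; t2g^2 e_g^0, CFSE = -0.8Δₒ.
II: Rh is in group 9, so Rh³⁺ is d⁶ (9 − 3 = 6); t2g^6 e_g^0, CFSE = -2.4Δₒ.
So II has the larger |CFSE|.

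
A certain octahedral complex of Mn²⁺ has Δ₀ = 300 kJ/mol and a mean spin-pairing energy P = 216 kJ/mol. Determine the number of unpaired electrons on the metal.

1

Mn is in group 7, so Mn²⁺ is d⁵ (7 − 2 = 5).
Since Δ₀ = 300 kJ/mol > P = 216 kJ/mol, the complex adopts the low-spin configuration.
Configuration: t₂g⁵ eg⁰.
Unpaired electrons: 1.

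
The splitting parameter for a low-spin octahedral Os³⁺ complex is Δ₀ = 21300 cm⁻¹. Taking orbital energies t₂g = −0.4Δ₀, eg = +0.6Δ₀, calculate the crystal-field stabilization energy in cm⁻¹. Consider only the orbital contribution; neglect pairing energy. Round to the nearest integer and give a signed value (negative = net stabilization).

-42600

Os is in group 8, so Os³⁺ is d⁵ (8 − 3 = 5).
Electron filling gives t₂g⁵ eg⁰.
The orbital stabilization is -2.0Δ₀ = -2.0 × 21300 = -42600 cm⁻¹.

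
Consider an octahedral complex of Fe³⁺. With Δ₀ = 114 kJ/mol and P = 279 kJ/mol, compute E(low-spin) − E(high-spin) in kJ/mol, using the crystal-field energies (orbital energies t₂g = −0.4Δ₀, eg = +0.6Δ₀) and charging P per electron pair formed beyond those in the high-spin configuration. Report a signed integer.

330

Group 8 minus oxidation state +3 gives a d⁵ configuration for Fe³⁺.
High-spin: t₂g³ eg², CFSE = 0.0Δ₀ = 0 kJ/mol.
Low-spin: t₂g⁵ eg⁰, orbital CFSE = -2.0Δ₀ = -228 kJ/mol; plus 2 excess pairs × P = +558 kJ/mol; total 330 kJ/mol.
Thus E(LS) − E(HS) = 330 kJ/mol.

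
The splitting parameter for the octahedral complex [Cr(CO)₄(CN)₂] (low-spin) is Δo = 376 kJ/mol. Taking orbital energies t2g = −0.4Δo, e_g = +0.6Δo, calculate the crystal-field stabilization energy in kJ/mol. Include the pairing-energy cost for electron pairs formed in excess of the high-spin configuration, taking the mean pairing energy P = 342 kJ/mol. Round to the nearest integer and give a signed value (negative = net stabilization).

-260

Ligand charges: 4×(+0) from CO and 2×(-1) from CN⁻ sum to -2; with overall charge +0, Cr is +2.
Group 6 minus oxidation state +2 gives a d⁴ configuration for Cr²⁺.
The d⁴ electrons fill as t2g^4 e_g^0.
The orbital stabilization is -1.6Δo = -1.6 × 376 = -602 kJ/mol.
Relative to high-spin t2g^3 e_g^1 (0 paired), the low-spin configuration has 1 additional pair, contributing +1 × 342 = +342 kJ/mol.
Net CFSE = -602 + 342 = -260 kJ/mol.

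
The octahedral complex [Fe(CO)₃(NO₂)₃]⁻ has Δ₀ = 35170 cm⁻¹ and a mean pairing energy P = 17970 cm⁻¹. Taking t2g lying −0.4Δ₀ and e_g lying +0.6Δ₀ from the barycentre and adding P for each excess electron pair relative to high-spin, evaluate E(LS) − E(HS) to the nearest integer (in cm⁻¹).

Ligand charges: 3×(+0) from CO and 3×(-1) from NO₂⁻ sum to -3; with overall charge -1, Fe is +2.
Fe²⁺: group 8, so d-count = 8 − 2 = 6.
In the high-spin limit (t2g^4 e_g^2) the orbital term is -0.4Δ₀ = -14068 cm⁻¹, with no excess pairing.
Low-spin t2g^6 e_g^0 gives -2.4Δ₀ = -84408 cm⁻¹, but forming 2 extra pairs costs 2P = 35940 cm⁻¹, so E(LS) = -84408 + 35940 = -48468 cm⁻¹.
E(LS) − E(HS) = -48468 − (-14068) = -34400 cm⁻¹.

-34400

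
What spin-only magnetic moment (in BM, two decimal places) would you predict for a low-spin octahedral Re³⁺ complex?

Re sits in group 7; removing 3 electrons leaves Re³⁺ with 7 − 3 = 4 d electrons.
Configuration: t2g^4 e_g^0 → 2 unpaired electrons.
μ(spin-only) = √[2(2+2)] = √8 ≈ 2.83 BM.

2.83 BM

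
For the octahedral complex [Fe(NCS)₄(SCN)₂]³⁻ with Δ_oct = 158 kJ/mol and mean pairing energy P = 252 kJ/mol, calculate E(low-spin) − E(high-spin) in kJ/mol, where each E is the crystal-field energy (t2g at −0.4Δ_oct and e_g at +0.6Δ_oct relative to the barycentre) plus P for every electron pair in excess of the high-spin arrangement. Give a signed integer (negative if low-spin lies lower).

Ligand charges: 4×(-1) from NCS⁻ and 2×(-1) from SCN⁻ sum to -6; with overall charge -3, Fe is +3.
Group 8 minus oxidation state +3 gives a d⁵ configuration for Fe³⁺.
High-spin d⁵ fills as t2g^3 e_g^2 with CFSE 3(−0.4) + 2(+0.6) = 0.0Δ_oct = 0 kJ/mol.
Low-spin: t2g^5 e_g^0, orbital CFSE = -2.0Δ_oct = -316 kJ/mol; plus 2 excess pairs × P = +504 kJ/mol; total 188 kJ/mol.
E(LS) − E(HS) = 188 − (0) = 188 kJ/mol.

188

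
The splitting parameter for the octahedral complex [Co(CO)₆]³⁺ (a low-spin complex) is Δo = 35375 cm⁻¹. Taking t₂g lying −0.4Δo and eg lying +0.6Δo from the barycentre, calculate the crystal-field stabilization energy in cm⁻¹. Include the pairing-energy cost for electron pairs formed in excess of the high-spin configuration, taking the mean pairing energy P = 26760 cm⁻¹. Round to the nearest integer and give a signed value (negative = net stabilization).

CO is neutral, so the +3 overall charge sits on Co: oxidation state +3.
Co is in group 9, so Co³⁺ is d⁶ (9 − 3 = 6).
Configuration: t₂g⁶ eg⁰.
CFSE(orbital) = 6×(-0.4Δo) + 0×(0.6Δo) = -2.4Δo; with Δo = 35375 cm⁻¹ that is -84900 cm⁻¹.
Pairing penalty: 3 pairs vs 1 in the high-spin reference → 2 extra × P = 53520 cm⁻¹.
Combining: -84900 + 53520 = -31380 cm⁻¹.

-31380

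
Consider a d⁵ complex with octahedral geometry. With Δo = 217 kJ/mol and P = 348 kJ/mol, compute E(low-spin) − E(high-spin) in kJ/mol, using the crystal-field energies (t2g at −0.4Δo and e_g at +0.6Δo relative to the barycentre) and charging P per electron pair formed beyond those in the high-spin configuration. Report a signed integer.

In the high-spin limit (t2g^3 e_g^2) the orbital term is 0.0Δo = 0 kJ/mol, with no excess pairing.
For low-spin the configuration is t2g^5 e_g^0: orbital energy -2.0 × 217 = -434 kJ/mol, and 2 additional pairs relative to high-spin add 696 kJ/mol, giving 262 kJ/mol.
Thus E(LS) − E(HS) = 262 kJ/mol.

262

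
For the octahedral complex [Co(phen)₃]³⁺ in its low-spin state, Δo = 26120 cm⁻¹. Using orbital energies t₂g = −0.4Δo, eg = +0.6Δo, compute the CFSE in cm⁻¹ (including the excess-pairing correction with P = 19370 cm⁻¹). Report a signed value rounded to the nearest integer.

phen is neutral, so the +3 overall charge sits on Co: oxidation state +3.
Co is in group 9, so Co³⁺ is d⁶ (9 − 3 = 6).
The d⁶ electrons fill as t₂g⁶ eg⁰.
The orbital stabilization is -2.4Δo = -2.4 × 26120 = -62688 cm⁻¹.
Pairing penalty: 3 pairs vs 1 in the high-spin reference → 2 extra × P = 38740 cm⁻¹.
Combining: -62688 + 38740 = -23948 cm⁻¹.

-23948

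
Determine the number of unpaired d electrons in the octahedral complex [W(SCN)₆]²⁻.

2

Each SCN⁻ contributes -1; 6 × (-1) = -6. With overall charge -2, W is in the +4 oxidation state.
Group 6 minus oxidation state +4 gives a d² configuration for W⁴⁺.
For octahedral d² the high- and low-spin configurations coincide.
Configuration: t₂g² eg⁰, giving 2 unpaired electrons.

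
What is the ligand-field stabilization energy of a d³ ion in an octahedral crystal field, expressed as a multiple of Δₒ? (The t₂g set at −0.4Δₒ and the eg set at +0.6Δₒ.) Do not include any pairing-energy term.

-1.2 Δₒ

For octahedral d³ the high- and low-spin configurations coincide.
Configuration: t₂g³ eg⁰.
CFSE = 3(-0.4Δₒ) + 0(0.6Δₒ) = -1.2Δₒ + 0.0Δₒ = -1.2Δₒ.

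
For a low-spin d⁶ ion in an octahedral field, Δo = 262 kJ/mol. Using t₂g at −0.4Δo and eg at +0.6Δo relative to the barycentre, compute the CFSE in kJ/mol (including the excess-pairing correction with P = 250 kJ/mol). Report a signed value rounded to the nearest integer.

Configuration: t₂g⁶ eg⁰.
Orbital CFSE = 6(-0.4) + 0(0.6) = -2.4Δo = -2.4 × 262 = -629 kJ/mol.
Pairing penalty: 3 pairs vs 1 in the high-spin reference → 2 extra × P = 500 kJ/mol.
Overall CFSE = -629 + 500 = -129 kJ/mol.

-129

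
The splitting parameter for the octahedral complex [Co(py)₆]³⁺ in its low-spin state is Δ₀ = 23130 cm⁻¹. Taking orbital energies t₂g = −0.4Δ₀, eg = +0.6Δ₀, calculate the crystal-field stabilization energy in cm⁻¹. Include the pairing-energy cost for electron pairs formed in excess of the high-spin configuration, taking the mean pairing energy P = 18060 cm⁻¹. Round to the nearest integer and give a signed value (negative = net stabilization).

py is neutral, so the +3 overall charge sits on Co: oxidation state +3.
Co is in group 9, so Co³⁺ is d⁶ (9 − 3 = 6).
Electron filling gives t₂g⁶ eg⁰.
The orbital stabilization is -2.4Δ₀ = -2.4 × 23130 = -55512 cm⁻¹.
Relative to high-spin t₂g⁴ eg² (1 paired), the low-spin configuration has 2 additional pairs, contributing +2 × 18060 = +36120 cm⁻¹.
Overall CFSE = -55512 + 36120 = -19392 cm⁻¹.

-19392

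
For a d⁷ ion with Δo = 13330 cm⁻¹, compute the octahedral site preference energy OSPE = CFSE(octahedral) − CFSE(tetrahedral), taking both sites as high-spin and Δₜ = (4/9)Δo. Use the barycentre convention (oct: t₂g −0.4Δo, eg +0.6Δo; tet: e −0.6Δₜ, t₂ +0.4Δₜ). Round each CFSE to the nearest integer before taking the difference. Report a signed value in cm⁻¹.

Octahedral high-spin t₂g⁵ eg²: CFSE = -0.8 × 13330 = -10664 cm⁻¹.
Tetrahedral e⁴ t₂³ gives -1.2Δₜ = -1.2 × (4/9) × 13330 = -7109 cm⁻¹.
Subtracting, OSPE = -10664 − (-7109) = -3555 cm⁻¹.

-3555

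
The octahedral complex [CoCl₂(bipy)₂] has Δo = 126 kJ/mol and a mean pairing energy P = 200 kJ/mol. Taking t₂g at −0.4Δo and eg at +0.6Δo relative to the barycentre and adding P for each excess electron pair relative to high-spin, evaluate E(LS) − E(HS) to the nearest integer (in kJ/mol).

74

Ligand charges: 2×(-1) from Cl⁻ and 2×(+0) from bipy sum to -2; with overall charge +0, Co is +2.
Co²⁺: group 9, so d-count = 9 − 2 = 7.
In the high-spin limit (t₂g⁵ eg²) the orbital term is -0.8Δo = -101 kJ/mol, with no excess pairing.
Low-spin: t₂g⁶ eg¹, orbital CFSE = -1.8Δo = -227 kJ/mol; plus 1 excess pair × P = +200 kJ/mol; total -27 kJ/mol.
E(LS) − E(HS) = -27 − (-101) = 74 kJ/mol.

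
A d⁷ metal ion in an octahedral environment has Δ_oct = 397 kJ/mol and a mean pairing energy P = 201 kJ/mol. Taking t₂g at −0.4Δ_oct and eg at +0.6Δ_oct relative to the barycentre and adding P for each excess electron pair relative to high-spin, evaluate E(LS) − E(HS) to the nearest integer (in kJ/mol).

-196

In the high-spin limit (t₂g⁵ eg²) the orbital term is -0.8Δ_oct = -318 kJ/mol, with no excess pairing.
For low-spin the configuration is t₂g⁶ eg¹: orbital energy -1.8 × 397 = -715 kJ/mol, and 1 additional pair relative to high-spin adds 201 kJ/mol, giving -514 kJ/mol.
The difference is -514 − (-318) = -196 kJ/mol, so low-spin lies lower.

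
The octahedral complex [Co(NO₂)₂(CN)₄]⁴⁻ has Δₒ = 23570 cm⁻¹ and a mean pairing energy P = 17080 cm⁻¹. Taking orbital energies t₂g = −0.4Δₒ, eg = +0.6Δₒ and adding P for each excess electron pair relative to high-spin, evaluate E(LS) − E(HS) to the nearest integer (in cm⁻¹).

Ligand charges: 2×(-1) from NO₂⁻ and 4×(-1) from CN⁻ sum to -6; with overall charge -4, Co is +2.
Co is in group 9, so Co²⁺ is d⁷ (9 − 2 = 7).
High-spin d⁷ fills as t₂g⁵ eg² with CFSE 5(−0.4) + 2(+0.6) = -0.8Δₒ = -18856 cm⁻¹.
Low-spin t₂g⁶ eg¹ gives -1.8Δₒ = -42426 cm⁻¹, but forming 1 extra pair costs 1P = 17080 cm⁻¹, so E(LS) = -42426 + 17080 = -25346 cm⁻¹.
E(LS) − E(HS) = -25346 − (-18856) = -6490 cm⁻¹.

-6490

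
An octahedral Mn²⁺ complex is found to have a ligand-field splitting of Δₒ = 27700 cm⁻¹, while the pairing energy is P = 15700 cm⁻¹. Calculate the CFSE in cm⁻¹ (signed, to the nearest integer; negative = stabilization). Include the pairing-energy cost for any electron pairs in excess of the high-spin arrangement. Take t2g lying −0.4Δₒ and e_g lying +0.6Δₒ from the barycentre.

-24000

Group 7 minus oxidation state +2 gives a d⁵ configuration for Mn²⁺.
With Δₒ > P the complex is low-spin.
Filling d⁵ accordingly: t2g^5 e_g^0.
Orbital CFSE = -2.0Δₒ = -2.0 × 27700 = -55400 cm⁻¹.
Excess pairs vs high-spin: 2 − 0 = 2; pairing cost = +31400 cm⁻¹.
Net CFSE = -55400 + 31400 = -24000 cm⁻¹.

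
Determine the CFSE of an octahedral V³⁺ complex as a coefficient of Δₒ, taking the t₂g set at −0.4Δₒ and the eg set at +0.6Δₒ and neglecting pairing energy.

V sits in group 5; removing 3 electrons leaves V³⁺ with 5 − 3 = 2 d electrons.
For octahedral d² the high- and low-spin configurations coincide.
Configuration: t₂g² eg⁰.
CFSE = 2(-0.4Δₒ) + 0(0.6Δₒ) = -0.8Δₒ + 0.0Δₒ = -0.8Δₒ.

-0.8 Δₒ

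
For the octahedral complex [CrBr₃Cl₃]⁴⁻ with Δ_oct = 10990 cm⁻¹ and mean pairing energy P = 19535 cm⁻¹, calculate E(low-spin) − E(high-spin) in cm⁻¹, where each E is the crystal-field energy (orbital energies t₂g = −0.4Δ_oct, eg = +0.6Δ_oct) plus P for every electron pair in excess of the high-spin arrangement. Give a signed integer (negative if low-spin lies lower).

8545

Ligand charges: 3×(-1) from Br⁻ and 3×(-1) from Cl⁻ sum to -6; with overall charge -4, Cr is +2.
Cr is in group 6, so Cr²⁺ is d⁴ (6 − 2 = 4).
High-spin: t₂g³ eg¹, CFSE = -0.6Δ_oct = -6594 cm⁻¹.
Low-spin t₂g⁴ eg⁰ gives -1.6Δ_oct = -17584 cm⁻¹, but forming 1 extra pair costs 1P = 19535 cm⁻¹, so E(LS) = -17584 + 19535 = 1951 cm⁻¹.
E(LS) − E(HS) = 1951 − (-6594) = 8545 cm⁻¹.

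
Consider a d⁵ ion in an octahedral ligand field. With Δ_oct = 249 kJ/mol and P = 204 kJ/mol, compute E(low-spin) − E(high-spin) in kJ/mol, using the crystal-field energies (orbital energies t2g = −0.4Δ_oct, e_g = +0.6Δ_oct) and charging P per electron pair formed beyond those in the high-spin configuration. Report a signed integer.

High-spin d⁵ fills as t2g^3 e_g^2 with CFSE 3(−0.4) + 2(+0.6) = 0.0Δ_oct = 0 kJ/mol.
Low-spin: t2g^5 e_g^0, orbital CFSE = -2.0Δ_oct = -498 kJ/mol; plus 2 excess pairs × P = +408 kJ/mol; total -90 kJ/mol.
The difference is -90 − (0) = -90 kJ/mol, so low-spin lies lower.

-90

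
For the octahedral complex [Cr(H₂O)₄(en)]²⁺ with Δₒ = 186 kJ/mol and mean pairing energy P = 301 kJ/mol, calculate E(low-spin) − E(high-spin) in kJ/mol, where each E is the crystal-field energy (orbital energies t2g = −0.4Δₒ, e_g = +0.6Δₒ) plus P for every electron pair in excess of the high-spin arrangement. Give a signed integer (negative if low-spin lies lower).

Ligand charges: 4×(+0) from H₂O and 1×(+0) from en sum to +0; with overall charge +2, Cr is +2.
Group 6 minus oxidation state +2 gives a d⁴ configuration for Cr²⁺.
In the high-spin limit (t2g^3 e_g^1) the orbital term is -0.6Δₒ = -112 kJ/mol, with no excess pairing.
Low-spin t2g^4 e_g^0 gives -1.6Δₒ = -298 kJ/mol, but forming 1 extra pair costs 1P = 301 kJ/mol, so E(LS) = -298 + 301 = 3 kJ/mol.
The difference is 3 − (-112) = 115 kJ/mol, so high-spin lies lower.

115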